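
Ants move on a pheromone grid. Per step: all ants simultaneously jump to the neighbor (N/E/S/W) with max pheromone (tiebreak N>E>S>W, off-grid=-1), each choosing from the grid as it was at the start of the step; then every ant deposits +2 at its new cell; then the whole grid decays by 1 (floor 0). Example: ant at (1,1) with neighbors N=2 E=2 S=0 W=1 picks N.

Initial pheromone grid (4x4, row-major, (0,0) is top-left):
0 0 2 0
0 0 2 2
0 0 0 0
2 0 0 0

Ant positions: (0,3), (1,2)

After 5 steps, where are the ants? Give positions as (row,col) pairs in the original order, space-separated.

Step 1: ant0:(0,3)->S->(1,3) | ant1:(1,2)->N->(0,2)
  grid max=3 at (0,2)
Step 2: ant0:(1,3)->W->(1,2) | ant1:(0,2)->S->(1,2)
  grid max=4 at (1,2)
Step 3: ant0:(1,2)->N->(0,2) | ant1:(1,2)->N->(0,2)
  grid max=5 at (0,2)
Step 4: ant0:(0,2)->S->(1,2) | ant1:(0,2)->S->(1,2)
  grid max=6 at (1,2)
Step 5: ant0:(1,2)->N->(0,2) | ant1:(1,2)->N->(0,2)
  grid max=7 at (0,2)

(0,2) (0,2)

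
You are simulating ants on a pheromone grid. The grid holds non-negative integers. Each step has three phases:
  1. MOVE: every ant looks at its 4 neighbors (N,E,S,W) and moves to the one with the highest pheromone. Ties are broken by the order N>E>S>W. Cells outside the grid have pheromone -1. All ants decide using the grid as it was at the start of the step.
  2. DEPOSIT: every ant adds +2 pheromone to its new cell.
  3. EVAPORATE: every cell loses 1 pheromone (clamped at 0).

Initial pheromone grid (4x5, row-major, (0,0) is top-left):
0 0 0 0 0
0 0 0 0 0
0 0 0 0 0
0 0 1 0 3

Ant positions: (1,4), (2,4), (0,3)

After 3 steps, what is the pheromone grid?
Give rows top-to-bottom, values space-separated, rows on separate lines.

After step 1: ants at (0,4),(3,4),(0,4)
  0 0 0 0 3
  0 0 0 0 0
  0 0 0 0 0
  0 0 0 0 4
After step 2: ants at (1,4),(2,4),(1,4)
  0 0 0 0 2
  0 0 0 0 3
  0 0 0 0 1
  0 0 0 0 3
After step 3: ants at (0,4),(1,4),(0,4)
  0 0 0 0 5
  0 0 0 0 4
  0 0 0 0 0
  0 0 0 0 2

0 0 0 0 5
0 0 0 0 4
0 0 0 0 0
0 0 0 0 2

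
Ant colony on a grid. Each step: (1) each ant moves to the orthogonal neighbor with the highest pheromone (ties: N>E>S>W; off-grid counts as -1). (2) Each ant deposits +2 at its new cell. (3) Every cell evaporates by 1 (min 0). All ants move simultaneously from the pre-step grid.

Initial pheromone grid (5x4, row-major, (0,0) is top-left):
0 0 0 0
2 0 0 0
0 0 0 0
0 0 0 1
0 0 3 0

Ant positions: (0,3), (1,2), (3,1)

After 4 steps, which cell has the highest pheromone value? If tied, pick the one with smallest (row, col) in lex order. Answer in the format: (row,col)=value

Answer: (0,3)=5

Derivation:
Step 1: ant0:(0,3)->S->(1,3) | ant1:(1,2)->N->(0,2) | ant2:(3,1)->N->(2,1)
  grid max=2 at (4,2)
Step 2: ant0:(1,3)->N->(0,3) | ant1:(0,2)->E->(0,3) | ant2:(2,1)->N->(1,1)
  grid max=3 at (0,3)
Step 3: ant0:(0,3)->S->(1,3) | ant1:(0,3)->S->(1,3) | ant2:(1,1)->N->(0,1)
  grid max=3 at (1,3)
Step 4: ant0:(1,3)->N->(0,3) | ant1:(1,3)->N->(0,3) | ant2:(0,1)->E->(0,2)
  grid max=5 at (0,3)
Final grid:
  0 0 1 5
  0 0 0 2
  0 0 0 0
  0 0 0 0
  0 0 0 0
Max pheromone 5 at (0,3)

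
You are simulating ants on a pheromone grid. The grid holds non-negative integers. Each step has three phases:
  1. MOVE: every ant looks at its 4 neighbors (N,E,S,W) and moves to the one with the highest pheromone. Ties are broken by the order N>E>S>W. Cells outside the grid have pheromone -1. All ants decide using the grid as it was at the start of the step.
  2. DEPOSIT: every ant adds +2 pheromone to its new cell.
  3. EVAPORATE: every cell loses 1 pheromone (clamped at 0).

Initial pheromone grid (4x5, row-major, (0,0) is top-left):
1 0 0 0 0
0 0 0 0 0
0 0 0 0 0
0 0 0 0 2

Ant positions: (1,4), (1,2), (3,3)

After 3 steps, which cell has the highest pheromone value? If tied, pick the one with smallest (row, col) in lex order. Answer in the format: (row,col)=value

Step 1: ant0:(1,4)->N->(0,4) | ant1:(1,2)->N->(0,2) | ant2:(3,3)->E->(3,4)
  grid max=3 at (3,4)
Step 2: ant0:(0,4)->S->(1,4) | ant1:(0,2)->E->(0,3) | ant2:(3,4)->N->(2,4)
  grid max=2 at (3,4)
Step 3: ant0:(1,4)->S->(2,4) | ant1:(0,3)->E->(0,4) | ant2:(2,4)->S->(3,4)
  grid max=3 at (3,4)
Final grid:
  0 0 0 0 1
  0 0 0 0 0
  0 0 0 0 2
  0 0 0 0 3
Max pheromone 3 at (3,4)

Answer: (3,4)=3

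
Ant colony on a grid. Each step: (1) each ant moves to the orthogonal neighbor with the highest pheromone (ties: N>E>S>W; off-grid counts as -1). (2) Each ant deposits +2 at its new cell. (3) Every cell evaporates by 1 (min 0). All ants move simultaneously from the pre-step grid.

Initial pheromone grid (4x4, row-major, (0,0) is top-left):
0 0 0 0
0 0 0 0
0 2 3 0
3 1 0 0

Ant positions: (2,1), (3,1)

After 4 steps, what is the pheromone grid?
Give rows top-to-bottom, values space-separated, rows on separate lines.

After step 1: ants at (2,2),(3,0)
  0 0 0 0
  0 0 0 0
  0 1 4 0
  4 0 0 0
After step 2: ants at (2,1),(2,0)
  0 0 0 0
  0 0 0 0
  1 2 3 0
  3 0 0 0
After step 3: ants at (2,2),(3,0)
  0 0 0 0
  0 0 0 0
  0 1 4 0
  4 0 0 0
After step 4: ants at (2,1),(2,0)
  0 0 0 0
  0 0 0 0
  1 2 3 0
  3 0 0 0

0 0 0 0
0 0 0 0
1 2 3 0
3 0 0 0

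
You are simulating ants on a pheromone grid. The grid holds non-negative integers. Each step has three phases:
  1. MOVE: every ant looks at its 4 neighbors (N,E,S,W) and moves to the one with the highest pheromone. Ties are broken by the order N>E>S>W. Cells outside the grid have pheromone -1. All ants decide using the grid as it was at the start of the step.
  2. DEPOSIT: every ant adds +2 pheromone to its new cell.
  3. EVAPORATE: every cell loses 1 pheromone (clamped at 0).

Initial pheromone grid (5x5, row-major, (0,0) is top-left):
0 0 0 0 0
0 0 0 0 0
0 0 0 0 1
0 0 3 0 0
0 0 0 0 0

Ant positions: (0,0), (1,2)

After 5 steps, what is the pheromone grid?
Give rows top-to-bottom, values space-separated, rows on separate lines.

After step 1: ants at (0,1),(0,2)
  0 1 1 0 0
  0 0 0 0 0
  0 0 0 0 0
  0 0 2 0 0
  0 0 0 0 0
After step 2: ants at (0,2),(0,1)
  0 2 2 0 0
  0 0 0 0 0
  0 0 0 0 0
  0 0 1 0 0
  0 0 0 0 0
After step 3: ants at (0,1),(0,2)
  0 3 3 0 0
  0 0 0 0 0
  0 0 0 0 0
  0 0 0 0 0
  0 0 0 0 0
After step 4: ants at (0,2),(0,1)
  0 4 4 0 0
  0 0 0 0 0
  0 0 0 0 0
  0 0 0 0 0
  0 0 0 0 0
After step 5: ants at (0,1),(0,2)
  0 5 5 0 0
  0 0 0 0 0
  0 0 0 0 0
  0 0 0 0 0
  0 0 0 0 0

0 5 5 0 0
0 0 0 0 0
0 0 0 0 0
0 0 0 0 0
0 0 0 0 0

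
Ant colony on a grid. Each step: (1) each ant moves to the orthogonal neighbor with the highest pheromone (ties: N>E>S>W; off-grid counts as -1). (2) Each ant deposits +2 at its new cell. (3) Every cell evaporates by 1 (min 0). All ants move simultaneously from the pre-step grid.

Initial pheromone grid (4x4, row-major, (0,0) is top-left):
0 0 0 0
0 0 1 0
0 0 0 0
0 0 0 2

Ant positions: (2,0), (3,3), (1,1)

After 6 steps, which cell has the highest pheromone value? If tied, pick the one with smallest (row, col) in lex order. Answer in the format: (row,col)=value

Step 1: ant0:(2,0)->N->(1,0) | ant1:(3,3)->N->(2,3) | ant2:(1,1)->E->(1,2)
  grid max=2 at (1,2)
Step 2: ant0:(1,0)->N->(0,0) | ant1:(2,3)->S->(3,3) | ant2:(1,2)->N->(0,2)
  grid max=2 at (3,3)
Step 3: ant0:(0,0)->E->(0,1) | ant1:(3,3)->N->(2,3) | ant2:(0,2)->S->(1,2)
  grid max=2 at (1,2)
Step 4: ant0:(0,1)->E->(0,2) | ant1:(2,3)->S->(3,3) | ant2:(1,2)->N->(0,2)
  grid max=3 at (0,2)
Step 5: ant0:(0,2)->S->(1,2) | ant1:(3,3)->N->(2,3) | ant2:(0,2)->S->(1,2)
  grid max=4 at (1,2)
Step 6: ant0:(1,2)->N->(0,2) | ant1:(2,3)->S->(3,3) | ant2:(1,2)->N->(0,2)
  grid max=5 at (0,2)
Final grid:
  0 0 5 0
  0 0 3 0
  0 0 0 0
  0 0 0 2
Max pheromone 5 at (0,2)

Answer: (0,2)=5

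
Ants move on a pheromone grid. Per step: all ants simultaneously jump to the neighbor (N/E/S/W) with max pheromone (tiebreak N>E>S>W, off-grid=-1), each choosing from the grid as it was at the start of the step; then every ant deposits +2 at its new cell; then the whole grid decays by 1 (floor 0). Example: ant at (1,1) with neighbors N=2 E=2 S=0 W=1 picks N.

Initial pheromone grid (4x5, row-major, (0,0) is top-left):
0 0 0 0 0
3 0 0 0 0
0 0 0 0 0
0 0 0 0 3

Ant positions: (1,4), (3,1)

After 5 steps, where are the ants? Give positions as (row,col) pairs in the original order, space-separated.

Step 1: ant0:(1,4)->N->(0,4) | ant1:(3,1)->N->(2,1)
  grid max=2 at (1,0)
Step 2: ant0:(0,4)->S->(1,4) | ant1:(2,1)->N->(1,1)
  grid max=1 at (1,0)
Step 3: ant0:(1,4)->N->(0,4) | ant1:(1,1)->W->(1,0)
  grid max=2 at (1,0)
Step 4: ant0:(0,4)->S->(1,4) | ant1:(1,0)->N->(0,0)
  grid max=1 at (0,0)
Step 5: ant0:(1,4)->N->(0,4) | ant1:(0,0)->S->(1,0)
  grid max=2 at (1,0)

(0,4) (1,0)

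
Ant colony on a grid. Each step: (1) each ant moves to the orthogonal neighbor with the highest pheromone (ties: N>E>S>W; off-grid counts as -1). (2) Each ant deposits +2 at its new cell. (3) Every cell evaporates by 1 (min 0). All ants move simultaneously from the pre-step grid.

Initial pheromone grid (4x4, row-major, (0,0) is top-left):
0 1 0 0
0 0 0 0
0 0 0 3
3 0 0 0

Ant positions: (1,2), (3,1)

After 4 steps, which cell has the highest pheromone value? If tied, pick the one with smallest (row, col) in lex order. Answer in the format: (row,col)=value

Answer: (3,0)=3

Derivation:
Step 1: ant0:(1,2)->N->(0,2) | ant1:(3,1)->W->(3,0)
  grid max=4 at (3,0)
Step 2: ant0:(0,2)->E->(0,3) | ant1:(3,0)->N->(2,0)
  grid max=3 at (3,0)
Step 3: ant0:(0,3)->S->(1,3) | ant1:(2,0)->S->(3,0)
  grid max=4 at (3,0)
Step 4: ant0:(1,3)->N->(0,3) | ant1:(3,0)->N->(2,0)
  grid max=3 at (3,0)
Final grid:
  0 0 0 1
  0 0 0 0
  1 0 0 0
  3 0 0 0
Max pheromone 3 at (3,0)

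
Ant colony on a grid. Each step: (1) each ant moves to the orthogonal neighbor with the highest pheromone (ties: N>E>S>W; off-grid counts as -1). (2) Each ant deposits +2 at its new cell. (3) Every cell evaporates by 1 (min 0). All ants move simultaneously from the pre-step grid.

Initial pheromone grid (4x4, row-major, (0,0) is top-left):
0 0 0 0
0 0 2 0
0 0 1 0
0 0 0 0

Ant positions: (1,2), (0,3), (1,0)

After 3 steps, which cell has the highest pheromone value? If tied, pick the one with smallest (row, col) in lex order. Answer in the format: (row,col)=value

Answer: (2,2)=4

Derivation:
Step 1: ant0:(1,2)->S->(2,2) | ant1:(0,3)->S->(1,3) | ant2:(1,0)->N->(0,0)
  grid max=2 at (2,2)
Step 2: ant0:(2,2)->N->(1,2) | ant1:(1,3)->W->(1,2) | ant2:(0,0)->E->(0,1)
  grid max=4 at (1,2)
Step 3: ant0:(1,2)->S->(2,2) | ant1:(1,2)->S->(2,2) | ant2:(0,1)->E->(0,2)
  grid max=4 at (2,2)
Final grid:
  0 0 1 0
  0 0 3 0
  0 0 4 0
  0 0 0 0
Max pheromone 4 at (2,2)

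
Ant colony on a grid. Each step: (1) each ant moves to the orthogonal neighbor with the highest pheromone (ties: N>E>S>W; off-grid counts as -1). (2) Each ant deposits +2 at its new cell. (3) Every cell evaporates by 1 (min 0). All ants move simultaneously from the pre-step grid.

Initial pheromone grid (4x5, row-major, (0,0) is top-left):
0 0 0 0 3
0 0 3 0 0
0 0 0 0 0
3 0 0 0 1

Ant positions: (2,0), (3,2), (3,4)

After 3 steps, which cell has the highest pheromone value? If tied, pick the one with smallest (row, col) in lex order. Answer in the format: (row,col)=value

Step 1: ant0:(2,0)->S->(3,0) | ant1:(3,2)->N->(2,2) | ant2:(3,4)->N->(2,4)
  grid max=4 at (3,0)
Step 2: ant0:(3,0)->N->(2,0) | ant1:(2,2)->N->(1,2) | ant2:(2,4)->N->(1,4)
  grid max=3 at (1,2)
Step 3: ant0:(2,0)->S->(3,0) | ant1:(1,2)->N->(0,2) | ant2:(1,4)->N->(0,4)
  grid max=4 at (3,0)
Final grid:
  0 0 1 0 2
  0 0 2 0 0
  0 0 0 0 0
  4 0 0 0 0
Max pheromone 4 at (3,0)

Answer: (3,0)=4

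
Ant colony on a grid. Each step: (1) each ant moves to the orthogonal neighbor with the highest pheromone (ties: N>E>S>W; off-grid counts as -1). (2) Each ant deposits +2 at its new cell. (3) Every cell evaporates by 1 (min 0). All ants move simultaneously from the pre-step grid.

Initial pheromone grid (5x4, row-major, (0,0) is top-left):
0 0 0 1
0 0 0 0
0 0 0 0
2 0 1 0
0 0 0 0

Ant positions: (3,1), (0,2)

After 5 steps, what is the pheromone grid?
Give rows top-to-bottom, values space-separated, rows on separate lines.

After step 1: ants at (3,0),(0,3)
  0 0 0 2
  0 0 0 0
  0 0 0 0
  3 0 0 0
  0 0 0 0
After step 2: ants at (2,0),(1,3)
  0 0 0 1
  0 0 0 1
  1 0 0 0
  2 0 0 0
  0 0 0 0
After step 3: ants at (3,0),(0,3)
  0 0 0 2
  0 0 0 0
  0 0 0 0
  3 0 0 0
  0 0 0 0
After step 4: ants at (2,0),(1,3)
  0 0 0 1
  0 0 0 1
  1 0 0 0
  2 0 0 0
  0 0 0 0
After step 5: ants at (3,0),(0,3)
  0 0 0 2
  0 0 0 0
  0 0 0 0
  3 0 0 0
  0 0 0 0

0 0 0 2
0 0 0 0
0 0 0 0
3 0 0 0
0 0 0 0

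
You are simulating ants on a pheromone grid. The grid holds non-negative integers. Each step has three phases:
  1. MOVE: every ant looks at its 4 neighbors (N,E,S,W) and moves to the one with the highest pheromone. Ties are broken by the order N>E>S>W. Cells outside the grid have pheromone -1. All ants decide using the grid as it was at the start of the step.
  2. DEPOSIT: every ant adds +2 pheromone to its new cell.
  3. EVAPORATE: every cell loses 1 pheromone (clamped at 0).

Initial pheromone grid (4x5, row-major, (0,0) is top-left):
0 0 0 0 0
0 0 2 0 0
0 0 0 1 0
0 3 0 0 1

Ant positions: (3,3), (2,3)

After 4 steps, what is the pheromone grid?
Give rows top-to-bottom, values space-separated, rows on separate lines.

After step 1: ants at (2,3),(1,3)
  0 0 0 0 0
  0 0 1 1 0
  0 0 0 2 0
  0 2 0 0 0
After step 2: ants at (1,3),(2,3)
  0 0 0 0 0
  0 0 0 2 0
  0 0 0 3 0
  0 1 0 0 0
After step 3: ants at (2,3),(1,3)
  0 0 0 0 0
  0 0 0 3 0
  0 0 0 4 0
  0 0 0 0 0
After step 4: ants at (1,3),(2,3)
  0 0 0 0 0
  0 0 0 4 0
  0 0 0 5 0
  0 0 0 0 0

0 0 0 0 0
0 0 0 4 0
0 0 0 5 0
0 0 0 0 0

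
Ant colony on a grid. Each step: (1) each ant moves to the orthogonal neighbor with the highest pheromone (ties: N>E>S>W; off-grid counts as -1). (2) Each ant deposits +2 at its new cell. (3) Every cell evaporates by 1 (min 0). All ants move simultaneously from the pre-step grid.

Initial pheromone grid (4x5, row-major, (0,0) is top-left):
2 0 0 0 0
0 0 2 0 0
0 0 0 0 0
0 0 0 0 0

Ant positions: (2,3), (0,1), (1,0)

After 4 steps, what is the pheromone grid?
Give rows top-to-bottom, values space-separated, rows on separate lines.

After step 1: ants at (1,3),(0,0),(0,0)
  5 0 0 0 0
  0 0 1 1 0
  0 0 0 0 0
  0 0 0 0 0
After step 2: ants at (1,2),(0,1),(0,1)
  4 3 0 0 0
  0 0 2 0 0
  0 0 0 0 0
  0 0 0 0 0
After step 3: ants at (0,2),(0,0),(0,0)
  7 2 1 0 0
  0 0 1 0 0
  0 0 0 0 0
  0 0 0 0 0
After step 4: ants at (0,1),(0,1),(0,1)
  6 7 0 0 0
  0 0 0 0 0
  0 0 0 0 0
  0 0 0 0 0

6 7 0 0 0
0 0 0 0 0
0 0 0 0 0
0 0 0 0 0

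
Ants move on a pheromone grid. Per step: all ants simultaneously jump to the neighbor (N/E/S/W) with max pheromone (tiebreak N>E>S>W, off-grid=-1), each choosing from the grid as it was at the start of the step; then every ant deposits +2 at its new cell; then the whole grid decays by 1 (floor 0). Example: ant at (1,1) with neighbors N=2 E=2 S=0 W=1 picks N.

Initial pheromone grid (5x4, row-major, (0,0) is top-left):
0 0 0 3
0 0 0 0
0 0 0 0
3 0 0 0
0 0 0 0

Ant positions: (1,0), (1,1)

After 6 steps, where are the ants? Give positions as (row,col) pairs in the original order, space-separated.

Step 1: ant0:(1,0)->N->(0,0) | ant1:(1,1)->N->(0,1)
  grid max=2 at (0,3)
Step 2: ant0:(0,0)->E->(0,1) | ant1:(0,1)->W->(0,0)
  grid max=2 at (0,0)
Step 3: ant0:(0,1)->W->(0,0) | ant1:(0,0)->E->(0,1)
  grid max=3 at (0,0)
Step 4: ant0:(0,0)->E->(0,1) | ant1:(0,1)->W->(0,0)
  grid max=4 at (0,0)
Step 5: ant0:(0,1)->W->(0,0) | ant1:(0,0)->E->(0,1)
  grid max=5 at (0,0)
Step 6: ant0:(0,0)->E->(0,1) | ant1:(0,1)->W->(0,0)
  grid max=6 at (0,0)

(0,1) (0,0)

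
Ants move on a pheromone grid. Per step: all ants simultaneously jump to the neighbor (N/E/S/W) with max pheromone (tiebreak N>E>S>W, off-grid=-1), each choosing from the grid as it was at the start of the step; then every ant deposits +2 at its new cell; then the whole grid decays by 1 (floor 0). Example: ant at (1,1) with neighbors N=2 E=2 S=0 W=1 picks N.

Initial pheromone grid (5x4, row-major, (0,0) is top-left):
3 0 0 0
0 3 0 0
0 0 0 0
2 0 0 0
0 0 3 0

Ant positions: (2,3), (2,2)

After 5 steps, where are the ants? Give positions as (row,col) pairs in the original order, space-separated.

Step 1: ant0:(2,3)->N->(1,3) | ant1:(2,2)->N->(1,2)
  grid max=2 at (0,0)
Step 2: ant0:(1,3)->W->(1,2) | ant1:(1,2)->W->(1,1)
  grid max=3 at (1,1)
Step 3: ant0:(1,2)->W->(1,1) | ant1:(1,1)->E->(1,2)
  grid max=4 at (1,1)
Step 4: ant0:(1,1)->E->(1,2) | ant1:(1,2)->W->(1,1)
  grid max=5 at (1,1)
Step 5: ant0:(1,2)->W->(1,1) | ant1:(1,1)->E->(1,2)
  grid max=6 at (1,1)

(1,1) (1,2)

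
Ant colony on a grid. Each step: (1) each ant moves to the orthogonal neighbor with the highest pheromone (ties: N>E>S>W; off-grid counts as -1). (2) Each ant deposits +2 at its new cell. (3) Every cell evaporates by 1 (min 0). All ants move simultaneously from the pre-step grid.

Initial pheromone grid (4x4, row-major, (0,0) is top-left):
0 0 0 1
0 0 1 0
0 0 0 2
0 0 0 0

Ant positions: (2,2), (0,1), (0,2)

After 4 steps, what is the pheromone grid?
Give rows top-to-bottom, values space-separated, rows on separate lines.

After step 1: ants at (2,3),(0,2),(0,3)
  0 0 1 2
  0 0 0 0
  0 0 0 3
  0 0 0 0
After step 2: ants at (1,3),(0,3),(0,2)
  0 0 2 3
  0 0 0 1
  0 0 0 2
  0 0 0 0
After step 3: ants at (0,3),(0,2),(0,3)
  0 0 3 6
  0 0 0 0
  0 0 0 1
  0 0 0 0
After step 4: ants at (0,2),(0,3),(0,2)
  0 0 6 7
  0 0 0 0
  0 0 0 0
  0 0 0 0

0 0 6 7
0 0 0 0
0 0 0 0
0 0 0 0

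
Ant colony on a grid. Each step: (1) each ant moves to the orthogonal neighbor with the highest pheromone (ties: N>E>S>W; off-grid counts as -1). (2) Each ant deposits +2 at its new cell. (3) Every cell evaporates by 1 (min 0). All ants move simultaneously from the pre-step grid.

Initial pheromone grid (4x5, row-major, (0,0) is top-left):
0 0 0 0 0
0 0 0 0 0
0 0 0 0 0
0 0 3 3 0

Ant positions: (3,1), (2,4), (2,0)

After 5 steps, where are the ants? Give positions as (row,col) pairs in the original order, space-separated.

Step 1: ant0:(3,1)->E->(3,2) | ant1:(2,4)->N->(1,4) | ant2:(2,0)->N->(1,0)
  grid max=4 at (3,2)
Step 2: ant0:(3,2)->E->(3,3) | ant1:(1,4)->N->(0,4) | ant2:(1,0)->N->(0,0)
  grid max=3 at (3,2)
Step 3: ant0:(3,3)->W->(3,2) | ant1:(0,4)->S->(1,4) | ant2:(0,0)->E->(0,1)
  grid max=4 at (3,2)
Step 4: ant0:(3,2)->E->(3,3) | ant1:(1,4)->N->(0,4) | ant2:(0,1)->E->(0,2)
  grid max=3 at (3,2)
Step 5: ant0:(3,3)->W->(3,2) | ant1:(0,4)->S->(1,4) | ant2:(0,2)->E->(0,3)
  grid max=4 at (3,2)

(3,2) (1,4) (0,3)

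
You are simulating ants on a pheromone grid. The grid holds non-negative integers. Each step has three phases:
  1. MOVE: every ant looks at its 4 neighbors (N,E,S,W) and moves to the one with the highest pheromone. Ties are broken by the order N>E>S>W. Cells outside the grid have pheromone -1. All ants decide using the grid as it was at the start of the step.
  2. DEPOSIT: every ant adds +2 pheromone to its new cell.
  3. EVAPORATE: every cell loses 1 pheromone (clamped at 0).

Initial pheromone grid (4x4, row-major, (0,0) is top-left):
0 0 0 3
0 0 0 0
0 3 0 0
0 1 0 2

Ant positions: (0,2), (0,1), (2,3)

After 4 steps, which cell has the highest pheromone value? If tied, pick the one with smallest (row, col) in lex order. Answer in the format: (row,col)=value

Answer: (0,3)=7

Derivation:
Step 1: ant0:(0,2)->E->(0,3) | ant1:(0,1)->E->(0,2) | ant2:(2,3)->S->(3,3)
  grid max=4 at (0,3)
Step 2: ant0:(0,3)->W->(0,2) | ant1:(0,2)->E->(0,3) | ant2:(3,3)->N->(2,3)
  grid max=5 at (0,3)
Step 3: ant0:(0,2)->E->(0,3) | ant1:(0,3)->W->(0,2) | ant2:(2,3)->S->(3,3)
  grid max=6 at (0,3)
Step 4: ant0:(0,3)->W->(0,2) | ant1:(0,2)->E->(0,3) | ant2:(3,3)->N->(2,3)
  grid max=7 at (0,3)
Final grid:
  0 0 4 7
  0 0 0 0
  0 0 0 1
  0 0 0 2
Max pheromone 7 at (0,3)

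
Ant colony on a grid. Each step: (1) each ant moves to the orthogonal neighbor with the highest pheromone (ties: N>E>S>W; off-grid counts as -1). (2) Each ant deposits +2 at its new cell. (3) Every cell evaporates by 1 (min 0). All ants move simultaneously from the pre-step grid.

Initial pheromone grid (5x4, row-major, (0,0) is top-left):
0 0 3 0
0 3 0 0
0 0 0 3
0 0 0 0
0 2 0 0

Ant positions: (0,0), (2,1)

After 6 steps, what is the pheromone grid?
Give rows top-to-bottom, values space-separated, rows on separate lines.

After step 1: ants at (0,1),(1,1)
  0 1 2 0
  0 4 0 0
  0 0 0 2
  0 0 0 0
  0 1 0 0
After step 2: ants at (1,1),(0,1)
  0 2 1 0
  0 5 0 0
  0 0 0 1
  0 0 0 0
  0 0 0 0
After step 3: ants at (0,1),(1,1)
  0 3 0 0
  0 6 0 0
  0 0 0 0
  0 0 0 0
  0 0 0 0
After step 4: ants at (1,1),(0,1)
  0 4 0 0
  0 7 0 0
  0 0 0 0
  0 0 0 0
  0 0 0 0
After step 5: ants at (0,1),(1,1)
  0 5 0 0
  0 8 0 0
  0 0 0 0
  0 0 0 0
  0 0 0 0
After step 6: ants at (1,1),(0,1)
  0 6 0 0
  0 9 0 0
  0 0 0 0
  0 0 0 0
  0 0 0 0

0 6 0 0
0 9 0 0
0 0 0 0
0 0 0 0
0 0 0 0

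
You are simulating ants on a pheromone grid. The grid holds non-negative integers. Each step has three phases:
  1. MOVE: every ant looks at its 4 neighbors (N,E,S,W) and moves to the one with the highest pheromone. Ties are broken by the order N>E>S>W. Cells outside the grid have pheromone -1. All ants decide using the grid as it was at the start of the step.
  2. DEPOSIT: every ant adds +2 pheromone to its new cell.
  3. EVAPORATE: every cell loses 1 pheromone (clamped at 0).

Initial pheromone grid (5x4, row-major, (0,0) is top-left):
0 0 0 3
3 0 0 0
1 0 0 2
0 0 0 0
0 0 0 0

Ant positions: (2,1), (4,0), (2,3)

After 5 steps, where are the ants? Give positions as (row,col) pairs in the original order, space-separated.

Step 1: ant0:(2,1)->W->(2,0) | ant1:(4,0)->N->(3,0) | ant2:(2,3)->N->(1,3)
  grid max=2 at (0,3)
Step 2: ant0:(2,0)->N->(1,0) | ant1:(3,0)->N->(2,0) | ant2:(1,3)->N->(0,3)
  grid max=3 at (0,3)
Step 3: ant0:(1,0)->S->(2,0) | ant1:(2,0)->N->(1,0) | ant2:(0,3)->S->(1,3)
  grid max=4 at (1,0)
Step 4: ant0:(2,0)->N->(1,0) | ant1:(1,0)->S->(2,0) | ant2:(1,3)->N->(0,3)
  grid max=5 at (1,0)
Step 5: ant0:(1,0)->S->(2,0) | ant1:(2,0)->N->(1,0) | ant2:(0,3)->S->(1,3)
  grid max=6 at (1,0)

(2,0) (1,0) (1,3)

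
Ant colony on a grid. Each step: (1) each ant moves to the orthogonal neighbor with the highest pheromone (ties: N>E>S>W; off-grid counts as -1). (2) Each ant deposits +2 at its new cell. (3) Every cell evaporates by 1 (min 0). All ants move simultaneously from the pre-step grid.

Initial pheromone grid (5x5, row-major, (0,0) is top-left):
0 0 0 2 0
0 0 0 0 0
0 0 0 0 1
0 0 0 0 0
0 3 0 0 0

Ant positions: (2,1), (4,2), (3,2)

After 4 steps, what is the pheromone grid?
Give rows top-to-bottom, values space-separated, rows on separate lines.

After step 1: ants at (1,1),(4,1),(2,2)
  0 0 0 1 0
  0 1 0 0 0
  0 0 1 0 0
  0 0 0 0 0
  0 4 0 0 0
After step 2: ants at (0,1),(3,1),(1,2)
  0 1 0 0 0
  0 0 1 0 0
  0 0 0 0 0
  0 1 0 0 0
  0 3 0 0 0
After step 3: ants at (0,2),(4,1),(0,2)
  0 0 3 0 0
  0 0 0 0 0
  0 0 0 0 0
  0 0 0 0 0
  0 4 0 0 0
After step 4: ants at (0,3),(3,1),(0,3)
  0 0 2 3 0
  0 0 0 0 0
  0 0 0 0 0
  0 1 0 0 0
  0 3 0 0 0

0 0 2 3 0
0 0 0 0 0
0 0 0 0 0
0 1 0 0 0
0 3 0 0 0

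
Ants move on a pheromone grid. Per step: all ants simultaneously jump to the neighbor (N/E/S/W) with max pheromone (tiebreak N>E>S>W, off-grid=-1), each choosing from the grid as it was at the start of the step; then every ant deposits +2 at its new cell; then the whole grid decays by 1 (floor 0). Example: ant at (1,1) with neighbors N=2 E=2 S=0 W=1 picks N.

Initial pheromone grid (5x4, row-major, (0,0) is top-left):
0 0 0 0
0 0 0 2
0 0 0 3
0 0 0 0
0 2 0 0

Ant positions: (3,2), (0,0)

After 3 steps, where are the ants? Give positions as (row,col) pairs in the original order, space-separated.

Step 1: ant0:(3,2)->N->(2,2) | ant1:(0,0)->E->(0,1)
  grid max=2 at (2,3)
Step 2: ant0:(2,2)->E->(2,3) | ant1:(0,1)->E->(0,2)
  grid max=3 at (2,3)
Step 3: ant0:(2,3)->N->(1,3) | ant1:(0,2)->E->(0,3)
  grid max=2 at (2,3)

(1,3) (0,3)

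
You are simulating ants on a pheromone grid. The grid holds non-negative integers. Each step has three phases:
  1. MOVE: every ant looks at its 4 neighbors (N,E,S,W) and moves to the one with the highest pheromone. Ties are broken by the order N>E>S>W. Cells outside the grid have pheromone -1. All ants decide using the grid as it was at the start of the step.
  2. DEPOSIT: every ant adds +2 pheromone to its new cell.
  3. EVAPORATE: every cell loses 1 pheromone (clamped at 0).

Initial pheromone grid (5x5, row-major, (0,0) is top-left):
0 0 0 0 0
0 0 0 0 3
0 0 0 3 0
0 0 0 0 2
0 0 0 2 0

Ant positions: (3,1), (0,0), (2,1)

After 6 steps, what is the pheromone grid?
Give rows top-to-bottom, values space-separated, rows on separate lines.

After step 1: ants at (2,1),(0,1),(1,1)
  0 1 0 0 0
  0 1 0 0 2
  0 1 0 2 0
  0 0 0 0 1
  0 0 0 1 0
After step 2: ants at (1,1),(1,1),(0,1)
  0 2 0 0 0
  0 4 0 0 1
  0 0 0 1 0
  0 0 0 0 0
  0 0 0 0 0
After step 3: ants at (0,1),(0,1),(1,1)
  0 5 0 0 0
  0 5 0 0 0
  0 0 0 0 0
  0 0 0 0 0
  0 0 0 0 0
After step 4: ants at (1,1),(1,1),(0,1)
  0 6 0 0 0
  0 8 0 0 0
  0 0 0 0 0
  0 0 0 0 0
  0 0 0 0 0
After step 5: ants at (0,1),(0,1),(1,1)
  0 9 0 0 0
  0 9 0 0 0
  0 0 0 0 0
  0 0 0 0 0
  0 0 0 0 0
After step 6: ants at (1,1),(1,1),(0,1)
  0 10 0 0 0
  0 12 0 0 0
  0 0 0 0 0
  0 0 0 0 0
  0 0 0 0 0

0 10 0 0 0
0 12 0 0 0
0 0 0 0 0
0 0 0 0 0
0 0 0 0 0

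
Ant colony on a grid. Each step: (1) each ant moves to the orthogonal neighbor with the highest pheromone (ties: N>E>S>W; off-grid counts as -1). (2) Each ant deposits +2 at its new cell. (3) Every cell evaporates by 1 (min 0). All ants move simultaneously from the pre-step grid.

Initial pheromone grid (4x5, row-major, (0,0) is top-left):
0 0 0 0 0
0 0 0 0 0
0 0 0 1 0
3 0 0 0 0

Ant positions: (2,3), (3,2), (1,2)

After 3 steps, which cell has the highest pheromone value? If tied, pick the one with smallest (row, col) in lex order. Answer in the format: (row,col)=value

Step 1: ant0:(2,3)->N->(1,3) | ant1:(3,2)->N->(2,2) | ant2:(1,2)->N->(0,2)
  grid max=2 at (3,0)
Step 2: ant0:(1,3)->N->(0,3) | ant1:(2,2)->N->(1,2) | ant2:(0,2)->E->(0,3)
  grid max=3 at (0,3)
Step 3: ant0:(0,3)->E->(0,4) | ant1:(1,2)->N->(0,2) | ant2:(0,3)->E->(0,4)
  grid max=3 at (0,4)
Final grid:
  0 0 1 2 3
  0 0 0 0 0
  0 0 0 0 0
  0 0 0 0 0
Max pheromone 3 at (0,4)

Answer: (0,4)=3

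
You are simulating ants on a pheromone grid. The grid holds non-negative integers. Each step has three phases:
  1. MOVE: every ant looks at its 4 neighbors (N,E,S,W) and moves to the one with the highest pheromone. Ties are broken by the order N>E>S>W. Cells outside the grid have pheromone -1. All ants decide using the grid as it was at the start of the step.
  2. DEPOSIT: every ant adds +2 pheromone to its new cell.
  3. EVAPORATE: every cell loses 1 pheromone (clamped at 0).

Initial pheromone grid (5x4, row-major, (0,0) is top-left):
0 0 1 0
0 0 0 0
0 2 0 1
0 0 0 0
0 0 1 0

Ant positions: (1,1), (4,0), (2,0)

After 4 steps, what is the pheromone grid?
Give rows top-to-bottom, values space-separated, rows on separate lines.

After step 1: ants at (2,1),(3,0),(2,1)
  0 0 0 0
  0 0 0 0
  0 5 0 0
  1 0 0 0
  0 0 0 0
After step 2: ants at (1,1),(2,0),(1,1)
  0 0 0 0
  0 3 0 0
  1 4 0 0
  0 0 0 0
  0 0 0 0
After step 3: ants at (2,1),(2,1),(2,1)
  0 0 0 0
  0 2 0 0
  0 9 0 0
  0 0 0 0
  0 0 0 0
After step 4: ants at (1,1),(1,1),(1,1)
  0 0 0 0
  0 7 0 0
  0 8 0 0
  0 0 0 0
  0 0 0 0

0 0 0 0
0 7 0 0
0 8 0 0
0 0 0 0
0 0 0 0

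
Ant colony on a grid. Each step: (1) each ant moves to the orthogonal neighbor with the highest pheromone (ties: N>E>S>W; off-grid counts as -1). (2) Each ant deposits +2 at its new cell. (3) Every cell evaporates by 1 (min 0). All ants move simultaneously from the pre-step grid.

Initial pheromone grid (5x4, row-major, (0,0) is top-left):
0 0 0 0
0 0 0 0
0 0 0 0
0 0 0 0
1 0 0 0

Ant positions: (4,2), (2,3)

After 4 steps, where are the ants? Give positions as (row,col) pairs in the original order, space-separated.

Step 1: ant0:(4,2)->N->(3,2) | ant1:(2,3)->N->(1,3)
  grid max=1 at (1,3)
Step 2: ant0:(3,2)->N->(2,2) | ant1:(1,3)->N->(0,3)
  grid max=1 at (0,3)
Step 3: ant0:(2,2)->N->(1,2) | ant1:(0,3)->S->(1,3)
  grid max=1 at (1,2)
Step 4: ant0:(1,2)->E->(1,3) | ant1:(1,3)->W->(1,2)
  grid max=2 at (1,2)

(1,3) (1,2)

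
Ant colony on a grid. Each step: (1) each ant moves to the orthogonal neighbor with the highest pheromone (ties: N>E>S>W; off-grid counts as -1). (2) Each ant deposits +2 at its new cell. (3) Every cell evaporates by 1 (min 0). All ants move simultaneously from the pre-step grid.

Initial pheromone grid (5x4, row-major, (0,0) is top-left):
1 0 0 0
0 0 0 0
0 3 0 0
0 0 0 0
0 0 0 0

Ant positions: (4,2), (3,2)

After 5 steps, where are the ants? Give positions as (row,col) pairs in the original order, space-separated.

Step 1: ant0:(4,2)->N->(3,2) | ant1:(3,2)->N->(2,2)
  grid max=2 at (2,1)
Step 2: ant0:(3,2)->N->(2,2) | ant1:(2,2)->W->(2,1)
  grid max=3 at (2,1)
Step 3: ant0:(2,2)->W->(2,1) | ant1:(2,1)->E->(2,2)
  grid max=4 at (2,1)
Step 4: ant0:(2,1)->E->(2,2) | ant1:(2,2)->W->(2,1)
  grid max=5 at (2,1)
Step 5: ant0:(2,2)->W->(2,1) | ant1:(2,1)->E->(2,2)
  grid max=6 at (2,1)

(2,1) (2,2)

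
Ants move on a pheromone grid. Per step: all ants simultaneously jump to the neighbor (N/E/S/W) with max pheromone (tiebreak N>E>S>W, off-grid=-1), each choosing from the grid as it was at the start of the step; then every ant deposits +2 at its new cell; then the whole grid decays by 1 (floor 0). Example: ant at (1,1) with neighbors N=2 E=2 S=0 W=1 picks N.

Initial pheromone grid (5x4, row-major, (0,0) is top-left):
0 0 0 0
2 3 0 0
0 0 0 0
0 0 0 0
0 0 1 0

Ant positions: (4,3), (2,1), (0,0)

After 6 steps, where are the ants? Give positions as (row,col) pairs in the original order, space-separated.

Step 1: ant0:(4,3)->W->(4,2) | ant1:(2,1)->N->(1,1) | ant2:(0,0)->S->(1,0)
  grid max=4 at (1,1)
Step 2: ant0:(4,2)->N->(3,2) | ant1:(1,1)->W->(1,0) | ant2:(1,0)->E->(1,1)
  grid max=5 at (1,1)
Step 3: ant0:(3,2)->S->(4,2) | ant1:(1,0)->E->(1,1) | ant2:(1,1)->W->(1,0)
  grid max=6 at (1,1)
Step 4: ant0:(4,2)->N->(3,2) | ant1:(1,1)->W->(1,0) | ant2:(1,0)->E->(1,1)
  grid max=7 at (1,1)
Step 5: ant0:(3,2)->S->(4,2) | ant1:(1,0)->E->(1,1) | ant2:(1,1)->W->(1,0)
  grid max=8 at (1,1)
Step 6: ant0:(4,2)->N->(3,2) | ant1:(1,1)->W->(1,0) | ant2:(1,0)->E->(1,1)
  grid max=9 at (1,1)

(3,2) (1,0) (1,1)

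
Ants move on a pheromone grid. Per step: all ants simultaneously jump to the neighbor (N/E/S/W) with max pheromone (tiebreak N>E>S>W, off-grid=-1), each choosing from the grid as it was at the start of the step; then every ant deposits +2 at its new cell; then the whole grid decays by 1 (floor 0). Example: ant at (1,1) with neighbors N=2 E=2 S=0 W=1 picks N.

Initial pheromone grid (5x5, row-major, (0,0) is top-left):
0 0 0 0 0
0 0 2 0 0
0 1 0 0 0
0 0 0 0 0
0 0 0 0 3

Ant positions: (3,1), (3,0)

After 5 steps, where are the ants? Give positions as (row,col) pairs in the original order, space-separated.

Step 1: ant0:(3,1)->N->(2,1) | ant1:(3,0)->N->(2,0)
  grid max=2 at (2,1)
Step 2: ant0:(2,1)->W->(2,0) | ant1:(2,0)->E->(2,1)
  grid max=3 at (2,1)
Step 3: ant0:(2,0)->E->(2,1) | ant1:(2,1)->W->(2,0)
  grid max=4 at (2,1)
Step 4: ant0:(2,1)->W->(2,0) | ant1:(2,0)->E->(2,1)
  grid max=5 at (2,1)
Step 5: ant0:(2,0)->E->(2,1) | ant1:(2,1)->W->(2,0)
  grid max=6 at (2,1)

(2,1) (2,0)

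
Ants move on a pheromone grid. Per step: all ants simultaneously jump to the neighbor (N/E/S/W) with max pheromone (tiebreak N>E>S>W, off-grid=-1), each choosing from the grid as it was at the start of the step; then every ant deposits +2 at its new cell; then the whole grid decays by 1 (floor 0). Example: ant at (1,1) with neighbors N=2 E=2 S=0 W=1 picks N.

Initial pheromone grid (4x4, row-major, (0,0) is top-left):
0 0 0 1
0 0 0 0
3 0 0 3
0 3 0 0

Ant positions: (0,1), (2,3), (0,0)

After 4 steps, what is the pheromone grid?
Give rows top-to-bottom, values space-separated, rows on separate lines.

After step 1: ants at (0,2),(1,3),(0,1)
  0 1 1 0
  0 0 0 1
  2 0 0 2
  0 2 0 0
After step 2: ants at (0,1),(2,3),(0,2)
  0 2 2 0
  0 0 0 0
  1 0 0 3
  0 1 0 0
After step 3: ants at (0,2),(1,3),(0,1)
  0 3 3 0
  0 0 0 1
  0 0 0 2
  0 0 0 0
After step 4: ants at (0,1),(2,3),(0,2)
  0 4 4 0
  0 0 0 0
  0 0 0 3
  0 0 0 0

0 4 4 0
0 0 0 0
0 0 0 3
0 0 0 0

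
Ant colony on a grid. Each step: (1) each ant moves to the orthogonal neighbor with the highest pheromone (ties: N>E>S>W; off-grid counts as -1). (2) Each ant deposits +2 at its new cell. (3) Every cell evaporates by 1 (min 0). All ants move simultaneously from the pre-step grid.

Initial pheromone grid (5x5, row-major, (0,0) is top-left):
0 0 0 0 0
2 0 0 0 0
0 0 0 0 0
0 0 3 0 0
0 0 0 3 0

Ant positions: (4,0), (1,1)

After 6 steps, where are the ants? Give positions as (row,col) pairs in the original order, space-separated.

Step 1: ant0:(4,0)->N->(3,0) | ant1:(1,1)->W->(1,0)
  grid max=3 at (1,0)
Step 2: ant0:(3,0)->N->(2,0) | ant1:(1,0)->N->(0,0)
  grid max=2 at (1,0)
Step 3: ant0:(2,0)->N->(1,0) | ant1:(0,0)->S->(1,0)
  grid max=5 at (1,0)
Step 4: ant0:(1,0)->N->(0,0) | ant1:(1,0)->N->(0,0)
  grid max=4 at (1,0)
Step 5: ant0:(0,0)->S->(1,0) | ant1:(0,0)->S->(1,0)
  grid max=7 at (1,0)
Step 6: ant0:(1,0)->N->(0,0) | ant1:(1,0)->N->(0,0)
  grid max=6 at (1,0)

(0,0) (0,0)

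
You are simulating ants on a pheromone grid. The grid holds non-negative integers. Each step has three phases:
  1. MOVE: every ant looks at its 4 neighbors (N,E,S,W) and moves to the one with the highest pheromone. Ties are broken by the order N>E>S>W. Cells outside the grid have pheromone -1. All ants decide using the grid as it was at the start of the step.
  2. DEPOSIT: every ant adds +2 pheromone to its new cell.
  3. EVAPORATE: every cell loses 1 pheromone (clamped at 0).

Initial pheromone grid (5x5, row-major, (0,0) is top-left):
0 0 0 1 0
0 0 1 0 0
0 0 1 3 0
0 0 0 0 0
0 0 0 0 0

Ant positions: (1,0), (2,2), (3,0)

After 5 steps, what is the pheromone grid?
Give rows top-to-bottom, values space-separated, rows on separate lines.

After step 1: ants at (0,0),(2,3),(2,0)
  1 0 0 0 0
  0 0 0 0 0
  1 0 0 4 0
  0 0 0 0 0
  0 0 0 0 0
After step 2: ants at (0,1),(1,3),(1,0)
  0 1 0 0 0
  1 0 0 1 0
  0 0 0 3 0
  0 0 0 0 0
  0 0 0 0 0
After step 3: ants at (0,2),(2,3),(0,0)
  1 0 1 0 0
  0 0 0 0 0
  0 0 0 4 0
  0 0 0 0 0
  0 0 0 0 0
After step 4: ants at (0,3),(1,3),(0,1)
  0 1 0 1 0
  0 0 0 1 0
  0 0 0 3 0
  0 0 0 0 0
  0 0 0 0 0
After step 5: ants at (1,3),(2,3),(0,2)
  0 0 1 0 0
  0 0 0 2 0
  0 0 0 4 0
  0 0 0 0 0
  0 0 0 0 0

0 0 1 0 0
0 0 0 2 0
0 0 0 4 0
0 0 0 0 0
0 0 0 0 0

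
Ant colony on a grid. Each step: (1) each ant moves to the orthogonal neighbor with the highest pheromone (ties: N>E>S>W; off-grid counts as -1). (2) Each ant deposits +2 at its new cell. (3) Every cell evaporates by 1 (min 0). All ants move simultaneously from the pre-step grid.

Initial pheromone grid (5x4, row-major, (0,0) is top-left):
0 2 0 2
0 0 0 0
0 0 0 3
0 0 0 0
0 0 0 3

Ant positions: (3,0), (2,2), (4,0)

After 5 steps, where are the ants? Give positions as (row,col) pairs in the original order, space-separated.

Step 1: ant0:(3,0)->N->(2,0) | ant1:(2,2)->E->(2,3) | ant2:(4,0)->N->(3,0)
  grid max=4 at (2,3)
Step 2: ant0:(2,0)->S->(3,0) | ant1:(2,3)->N->(1,3) | ant2:(3,0)->N->(2,0)
  grid max=3 at (2,3)
Step 3: ant0:(3,0)->N->(2,0) | ant1:(1,3)->S->(2,3) | ant2:(2,0)->S->(3,0)
  grid max=4 at (2,3)
Step 4: ant0:(2,0)->S->(3,0) | ant1:(2,3)->N->(1,3) | ant2:(3,0)->N->(2,0)
  grid max=4 at (2,0)
Step 5: ant0:(3,0)->N->(2,0) | ant1:(1,3)->S->(2,3) | ant2:(2,0)->S->(3,0)
  grid max=5 at (2,0)

(2,0) (2,3) (3,0)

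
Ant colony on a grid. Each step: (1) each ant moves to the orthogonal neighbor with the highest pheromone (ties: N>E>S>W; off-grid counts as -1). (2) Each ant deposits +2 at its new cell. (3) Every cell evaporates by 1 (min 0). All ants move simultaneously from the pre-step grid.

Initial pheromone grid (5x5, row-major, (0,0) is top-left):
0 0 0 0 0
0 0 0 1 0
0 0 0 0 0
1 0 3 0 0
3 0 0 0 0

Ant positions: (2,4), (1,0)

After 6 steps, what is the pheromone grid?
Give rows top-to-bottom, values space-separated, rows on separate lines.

After step 1: ants at (1,4),(0,0)
  1 0 0 0 0
  0 0 0 0 1
  0 0 0 0 0
  0 0 2 0 0
  2 0 0 0 0
After step 2: ants at (0,4),(0,1)
  0 1 0 0 1
  0 0 0 0 0
  0 0 0 0 0
  0 0 1 0 0
  1 0 0 0 0
After step 3: ants at (1,4),(0,2)
  0 0 1 0 0
  0 0 0 0 1
  0 0 0 0 0
  0 0 0 0 0
  0 0 0 0 0
After step 4: ants at (0,4),(0,3)
  0 0 0 1 1
  0 0 0 0 0
  0 0 0 0 0
  0 0 0 0 0
  0 0 0 0 0
After step 5: ants at (0,3),(0,4)
  0 0 0 2 2
  0 0 0 0 0
  0 0 0 0 0
  0 0 0 0 0
  0 0 0 0 0
After step 6: ants at (0,4),(0,3)
  0 0 0 3 3
  0 0 0 0 0
  0 0 0 0 0
  0 0 0 0 0
  0 0 0 0 0

0 0 0 3 3
0 0 0 0 0
0 0 0 0 0
0 0 0 0 0
0 0 0 0 0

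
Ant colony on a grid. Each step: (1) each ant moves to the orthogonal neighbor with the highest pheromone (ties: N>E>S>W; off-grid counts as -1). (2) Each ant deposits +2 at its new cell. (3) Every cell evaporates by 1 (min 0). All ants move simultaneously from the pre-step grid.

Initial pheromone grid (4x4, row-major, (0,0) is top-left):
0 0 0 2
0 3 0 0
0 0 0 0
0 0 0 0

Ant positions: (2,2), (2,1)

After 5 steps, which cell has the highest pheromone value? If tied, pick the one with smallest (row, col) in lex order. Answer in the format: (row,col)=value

Answer: (1,1)=8

Derivation:
Step 1: ant0:(2,2)->N->(1,2) | ant1:(2,1)->N->(1,1)
  grid max=4 at (1,1)
Step 2: ant0:(1,2)->W->(1,1) | ant1:(1,1)->E->(1,2)
  grid max=5 at (1,1)
Step 3: ant0:(1,1)->E->(1,2) | ant1:(1,2)->W->(1,1)
  grid max=6 at (1,1)
Step 4: ant0:(1,2)->W->(1,1) | ant1:(1,1)->E->(1,2)
  grid max=7 at (1,1)
Step 5: ant0:(1,1)->E->(1,2) | ant1:(1,2)->W->(1,1)
  grid max=8 at (1,1)
Final grid:
  0 0 0 0
  0 8 5 0
  0 0 0 0
  0 0 0 0
Max pheromone 8 at (1,1)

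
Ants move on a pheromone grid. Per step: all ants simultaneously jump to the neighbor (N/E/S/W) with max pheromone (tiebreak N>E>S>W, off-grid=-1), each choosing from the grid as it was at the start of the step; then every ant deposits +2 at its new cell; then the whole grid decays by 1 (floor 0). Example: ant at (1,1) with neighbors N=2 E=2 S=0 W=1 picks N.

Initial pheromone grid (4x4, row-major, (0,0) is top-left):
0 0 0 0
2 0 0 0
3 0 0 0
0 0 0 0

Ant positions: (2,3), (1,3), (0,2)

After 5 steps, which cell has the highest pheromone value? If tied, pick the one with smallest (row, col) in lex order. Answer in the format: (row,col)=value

Answer: (0,3)=11

Derivation:
Step 1: ant0:(2,3)->N->(1,3) | ant1:(1,3)->N->(0,3) | ant2:(0,2)->E->(0,3)
  grid max=3 at (0,3)
Step 2: ant0:(1,3)->N->(0,3) | ant1:(0,3)->S->(1,3) | ant2:(0,3)->S->(1,3)
  grid max=4 at (0,3)
Step 3: ant0:(0,3)->S->(1,3) | ant1:(1,3)->N->(0,3) | ant2:(1,3)->N->(0,3)
  grid max=7 at (0,3)
Step 4: ant0:(1,3)->N->(0,3) | ant1:(0,3)->S->(1,3) | ant2:(0,3)->S->(1,3)
  grid max=8 at (0,3)
Step 5: ant0:(0,3)->S->(1,3) | ant1:(1,3)->N->(0,3) | ant2:(1,3)->N->(0,3)
  grid max=11 at (0,3)
Final grid:
  0 0 0 11
  0 0 0 9
  0 0 0 0
  0 0 0 0
Max pheromone 11 at (0,3)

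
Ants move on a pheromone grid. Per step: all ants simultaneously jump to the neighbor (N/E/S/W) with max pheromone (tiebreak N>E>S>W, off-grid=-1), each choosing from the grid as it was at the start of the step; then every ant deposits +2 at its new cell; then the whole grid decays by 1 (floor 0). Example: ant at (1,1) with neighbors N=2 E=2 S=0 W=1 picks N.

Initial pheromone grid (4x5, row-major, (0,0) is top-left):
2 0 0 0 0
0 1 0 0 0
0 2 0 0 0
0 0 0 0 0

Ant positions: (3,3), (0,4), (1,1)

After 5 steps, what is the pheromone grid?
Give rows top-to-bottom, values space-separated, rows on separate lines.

After step 1: ants at (2,3),(1,4),(2,1)
  1 0 0 0 0
  0 0 0 0 1
  0 3 0 1 0
  0 0 0 0 0
After step 2: ants at (1,3),(0,4),(1,1)
  0 0 0 0 1
  0 1 0 1 0
  0 2 0 0 0
  0 0 0 0 0
After step 3: ants at (0,3),(1,4),(2,1)
  0 0 0 1 0
  0 0 0 0 1
  0 3 0 0 0
  0 0 0 0 0
After step 4: ants at (0,4),(0,4),(1,1)
  0 0 0 0 3
  0 1 0 0 0
  0 2 0 0 0
  0 0 0 0 0
After step 5: ants at (1,4),(1,4),(2,1)
  0 0 0 0 2
  0 0 0 0 3
  0 3 0 0 0
  0 0 0 0 0

0 0 0 0 2
0 0 0 0 3
0 3 0 0 0
0 0 0 0 0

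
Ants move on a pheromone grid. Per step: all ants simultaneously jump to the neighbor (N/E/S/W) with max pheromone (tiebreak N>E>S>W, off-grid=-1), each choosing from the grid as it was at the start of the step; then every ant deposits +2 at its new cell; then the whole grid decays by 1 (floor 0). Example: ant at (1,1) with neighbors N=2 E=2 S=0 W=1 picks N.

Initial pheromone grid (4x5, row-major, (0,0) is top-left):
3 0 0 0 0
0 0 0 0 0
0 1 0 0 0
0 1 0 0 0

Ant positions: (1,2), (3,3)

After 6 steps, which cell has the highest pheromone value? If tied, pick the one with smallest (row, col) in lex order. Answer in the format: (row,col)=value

Step 1: ant0:(1,2)->N->(0,2) | ant1:(3,3)->N->(2,3)
  grid max=2 at (0,0)
Step 2: ant0:(0,2)->E->(0,3) | ant1:(2,3)->N->(1,3)
  grid max=1 at (0,0)
Step 3: ant0:(0,3)->S->(1,3) | ant1:(1,3)->N->(0,3)
  grid max=2 at (0,3)
Step 4: ant0:(1,3)->N->(0,3) | ant1:(0,3)->S->(1,3)
  grid max=3 at (0,3)
Step 5: ant0:(0,3)->S->(1,3) | ant1:(1,3)->N->(0,3)
  grid max=4 at (0,3)
Step 6: ant0:(1,3)->N->(0,3) | ant1:(0,3)->S->(1,3)
  grid max=5 at (0,3)
Final grid:
  0 0 0 5 0
  0 0 0 5 0
  0 0 0 0 0
  0 0 0 0 0
Max pheromone 5 at (0,3)

Answer: (0,3)=5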